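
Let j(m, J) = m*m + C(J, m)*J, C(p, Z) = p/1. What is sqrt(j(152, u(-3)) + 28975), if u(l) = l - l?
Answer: sqrt(52079) ≈ 228.21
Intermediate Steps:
C(p, Z) = p (C(p, Z) = p*1 = p)
u(l) = 0
j(m, J) = J**2 + m**2 (j(m, J) = m*m + J*J = m**2 + J**2 = J**2 + m**2)
sqrt(j(152, u(-3)) + 28975) = sqrt((0**2 + 152**2) + 28975) = sqrt((0 + 23104) + 28975) = sqrt(23104 + 28975) = sqrt(52079)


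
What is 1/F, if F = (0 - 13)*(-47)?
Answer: 1/611 ≈ 0.0016367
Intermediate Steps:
F = 611 (F = -13*(-47) = 611)
1/F = 1/611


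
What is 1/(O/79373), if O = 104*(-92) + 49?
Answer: -79373/9519 ≈ -8.3384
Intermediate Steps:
O = -9519 (O = -9568 + 49 = -9519)
1/(O/79373) = 1/(-9519/79373) = -79373/9519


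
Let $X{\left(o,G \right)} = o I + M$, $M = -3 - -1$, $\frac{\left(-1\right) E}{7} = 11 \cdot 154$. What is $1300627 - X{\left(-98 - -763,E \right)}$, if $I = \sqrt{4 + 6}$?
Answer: $1300629 - 665 \sqrt{10} \approx 1.2985 \cdot 10^{6}$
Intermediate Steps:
$E = -11858$ ($E = - 7 \cdot 11 \cdot 154 = \left(-7\right) 1694 = -11858$)
$M = -2$ ($M = -3 + 1 = -2$)
$I = \sqrt{10} \approx 3.1623$
$X{\left(o,G \right)} = -2 + o \sqrt{10}$ ($X{\left(o,G \right)} = o \sqrt{10} - 2 = -2 + o \sqrt{10}$)
$1300627 - X{\left(-98 - -763,E \right)} = 1300627 - \left(-2 + \left(-98 - -763\right) \sqrt{10}\right) = 1300627 - \left(-2 + \left(-98 + 763\right) \sqrt{10}\right) = 1300627 - \left(-2 + 665 \sqrt{10}\right) = 1300627 + \left(2 - 665 \sqrt{10}\right) = 1300629 - 665 \sqrt{10}$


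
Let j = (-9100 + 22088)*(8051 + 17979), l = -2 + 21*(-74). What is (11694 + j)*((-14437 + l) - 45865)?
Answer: -20913530022572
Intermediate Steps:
l = -1556 (l = -2 - 1554 = -1556)
j = 338077640 (j = 12988*26030 = 338077640)
(11694 + j)*((-14437 + l) - 45865) = (11694 + 338077640)*((-14437 - 1556) - 45865) = 338089334*(-15993 - 45865) = 338089334*(-61858) = -20913530022572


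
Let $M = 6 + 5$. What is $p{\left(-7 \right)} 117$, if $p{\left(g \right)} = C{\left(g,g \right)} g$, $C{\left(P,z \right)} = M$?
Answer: $-9009$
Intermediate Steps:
$M = 11$
$C{\left(P,z \right)} = 11$
$p{\left(g \right)} = 11 g$
$p{\left(-7 \right)} 117 = 11 \left(-7\right) 117 = \left(-77\right) 117 = -9009$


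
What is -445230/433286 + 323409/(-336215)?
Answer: -144910798212/72838626245 ≈ -1.9895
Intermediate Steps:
-445230/433286 + 323409/(-336215) = -445230*1/433286 + 323409*(-1/336215) = -222615/216643 - 323409/336215 = -144910798212/72838626245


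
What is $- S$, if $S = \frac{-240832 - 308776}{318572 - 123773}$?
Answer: $\frac{549608}{194799} \approx 2.8214$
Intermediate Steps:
$S = - \frac{549608}{194799} \approx -2.8214$
$- S = \left(-1\right) \left(- \frac{549608}{194799}\right) = \frac{549608}{194799}$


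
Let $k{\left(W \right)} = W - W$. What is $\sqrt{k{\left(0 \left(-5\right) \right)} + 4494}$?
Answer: $\sqrt{4494} \approx 67.037$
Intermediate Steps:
$k{\left(W \right)} = 0$
$\sqrt{k{\left(0 \left(-5\right) \right)} + 4494} = \sqrt{0 + 4494} = \sqrt{4494}$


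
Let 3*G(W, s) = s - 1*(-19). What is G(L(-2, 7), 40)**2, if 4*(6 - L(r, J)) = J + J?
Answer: 3481/9 ≈ 386.78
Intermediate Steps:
L(r, J) = 6 - J/2 (L(r, J) = 6 - (J + J)/4 = 6 - J/2)
G(W, s) = 19/3 + s/3 (G(W, s) = (s - 1*(-19))/3 = (s + 19)/3 = (19 + s)/3 = 19/3 + s/3)
G(L(-2, 7), 40)**2 = (19/3 + (1/3)*40)**2 = (19/3 + 40/3)**2 = (59/3)**2 = 3481/9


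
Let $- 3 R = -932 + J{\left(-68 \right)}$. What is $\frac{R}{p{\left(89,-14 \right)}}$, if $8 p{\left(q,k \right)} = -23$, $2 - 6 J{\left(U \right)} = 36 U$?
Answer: $- \frac{12568}{207} \approx -60.715$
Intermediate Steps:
$J{\left(U \right)} = \frac{1}{3} - 6 U$ ($J{\left(U \right)} = \frac{1}{3} - \frac{36 U}{6} = \frac{1}{3} - 6 U$)
$p{\left(q,k \right)} = - \frac{23}{8}$ ($p{\left(q,k \right)} = \frac{1}{8} \left(-23\right) = - \frac{23}{8}$)
$R = \frac{1571}{9}$ ($R = - \frac{-932 + \left(\frac{1}{3} - -408\right)}{3} = - \frac{-932 + \left(\frac{1}{3} + 408\right)}{3} = - \frac{-932 + \frac{1225}{3}}{3} = \left(- \frac{1}{3}\right) \left(- \frac{1571}{3}\right) = \frac{1571}{9} \approx 174.56$)
$\frac{R}{p{\left(89,-14 \right)}} = \frac{1571}{9 \left(- \frac{23}{8}\right)} = \frac{1571}{9} \left(- \frac{8}{23}\right) = - \frac{12568}{207}$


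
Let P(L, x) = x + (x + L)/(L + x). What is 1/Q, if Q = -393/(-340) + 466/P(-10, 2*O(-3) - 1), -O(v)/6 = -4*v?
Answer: -6120/12731 ≈ -0.48072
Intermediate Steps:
O(v) = 24*v (O(v) = -(-24)*v = 24*v)
P(L, x) = 1 + x (P(L, x) = x + (L + x)/(L + x) = x + 1 = 1 + x)
Q = -12731/6120 (Q = -393/(-340) + 466/(1 + (2*(24*(-3)) - 1)) = -393*(-1/340) + 466/(1 + (2*(-72) - 1)) = 393/340 + 466/(1 + (-144 - 1)) = 393/340 + 466/(1 - 145) = 393/340 + 466/(-144) = 393/340 + 466*(-1/144) = 393/340 - 233/72 = -12731/6120 ≈ -2.0802)
1/Q = 1/(-12731/6120) = -6120/12731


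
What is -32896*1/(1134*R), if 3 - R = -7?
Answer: -8224/2835 ≈ -2.9009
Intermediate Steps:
R = 10 (R = 3 - 1*(-7) = 3 + 7 = 10)
-32896*1/(1134*R) = -32896/((10*42)*27) = -32896/(420*27) = -32896/11340 = -32896*1/11340 = -8224/2835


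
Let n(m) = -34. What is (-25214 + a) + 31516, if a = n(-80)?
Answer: 6268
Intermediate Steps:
a = -34
(-25214 + a) + 31516 = (-25214 - 34) + 31516 = -25248 + 31516 = 6268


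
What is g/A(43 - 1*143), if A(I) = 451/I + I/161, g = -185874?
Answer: 997523800/27537 ≈ 36225.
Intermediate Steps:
A(I) = 451/I + I/161 (A(I) = 451/I + I*(1/161) = 451/I + I/161)
g/A(43 - 1*143) = -185874/(451/(43 - 1*143) + (43 - 1*143)/161) = -185874/(451/(43 - 143) + (43 - 143)/161) = -185874/(451/(-100) + (1/161)*(-100)) = -185874/(451*(-1/100) - 100/161) = -185874/(-451/100 - 100/161) = -185874/(-82611/16100) = -185874*(-16100/82611) = 997523800/27537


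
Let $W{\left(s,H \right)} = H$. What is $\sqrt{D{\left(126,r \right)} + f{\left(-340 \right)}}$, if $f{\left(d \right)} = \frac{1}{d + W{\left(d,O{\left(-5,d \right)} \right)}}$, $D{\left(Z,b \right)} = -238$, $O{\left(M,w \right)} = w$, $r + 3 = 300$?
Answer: $\frac{i \sqrt{27512970}}{340} \approx 15.427 i$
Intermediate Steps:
$r = 297$ ($r = -3 + 300 = 297$)
$f{\left(d \right)} = \frac{1}{2 d}$ ($f{\left(d \right)} = \frac{1}{d + d} = \frac{1}{2 d}$)
$\sqrt{D{\left(126,r \right)} + f{\left(-340 \right)}} = \sqrt{-238 + \frac{1}{2 \left(-340\right)}} = \sqrt{-238 + \frac{1}{2} \left(- \frac{1}{340}\right)} = \sqrt{-238 - \frac{1}{680}} = \sqrt{- \frac{161841}{680}} = \frac{i \sqrt{27512970}}{340}$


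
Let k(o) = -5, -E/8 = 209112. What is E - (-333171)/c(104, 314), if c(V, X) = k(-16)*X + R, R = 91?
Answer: -824848785/493 ≈ -1.6731e+6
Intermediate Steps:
E = -1672896 (E = -8*209112 = -1672896)
c(V, X) = 91 - 5*X (c(V, X) = -5*X + 91 = 91 - 5*X)
E - (-333171)/c(104, 314) = -1672896 - (-333171)/(91 - 5*314) = -1672896 - (-333171)/(91 - 1570) = -1672896 - (-333171)/(-1479) = -1672896 - (-333171)*(-1)/1479 = -1672896 - 1*111057/493 = -1672896 - 111057/493 = -824848785/493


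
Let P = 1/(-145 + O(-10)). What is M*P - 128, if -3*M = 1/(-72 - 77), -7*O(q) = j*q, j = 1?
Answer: -57502087/449235 ≈ -128.00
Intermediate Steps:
O(q) = -q/7
P = -7/1005 (P = 1/(-145 - 1/7*(-10)) = 1/(-145 + 10/7) = 1/(-1005/7) = -7/1005 ≈ -0.0069652)
M = 1/447 (M = -1/(3*(-72 - 77)) = -1/3/(-149) = -1/3*(-1/149) = 1/447 ≈ 0.0022371)
M*P - 128 = (1/447)*(-7/1005) - 128 = -7/449235 - 128 = -57502087/449235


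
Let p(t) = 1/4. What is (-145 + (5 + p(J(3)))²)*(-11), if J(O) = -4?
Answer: 20669/16 ≈ 1291.8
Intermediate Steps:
p(t) = ¼
(-145 + (5 + p(J(3)))²)*(-11) = (-145 + (5 + ¼)²)*(-11) = (-145 + (21/4)²)*(-11) = (-145 + 441/16)*(-11) = -1879/16*(-11) = 20669/16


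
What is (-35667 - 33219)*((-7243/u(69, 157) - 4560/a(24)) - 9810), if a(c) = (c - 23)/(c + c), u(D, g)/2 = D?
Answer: 362414561703/23 ≈ 1.5757e+10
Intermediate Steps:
u(D, g) = 2*D
a(c) = (-23 + c)/(2*c) (a(c) = (-23 + c)/((2*c)) = (-23 + c)*(1/(2*c)) = (-23 + c)/(2*c))
(-35667 - 33219)*((-7243/u(69, 157) - 4560/a(24)) - 9810) = (-35667 - 33219)*((-7243/(2*69) - 4560*48/(-23 + 24)) - 9810) = -68886*((-7243/138 - 4560/((½)*(1/24)*1)) - 9810) = -68886*((-7243*1/138 - 4560/1/48) - 9810) = -68886*((-7243/138 - 4560*48) - 9810) = -68886*((-7243/138 - 218880) - 9810) = -68886*(-30212683/138 - 9810) = -68886*(-31566463/138) = 362414561703/23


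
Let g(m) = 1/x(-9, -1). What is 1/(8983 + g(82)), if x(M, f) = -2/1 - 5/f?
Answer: 3/26950 ≈ 0.00011132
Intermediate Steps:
x(M, f) = -2 - 5/f (x(M, f) = -2*1 - 5/f = -2 - 5/f)
g(m) = ⅓ (g(m) = 1/(-2 - 5/(-1)) = 1/(-2 - 5*(-1)) = 1/(-2 + 5) = 1/3 = ⅓)
1/(8983 + g(82)) = 1/(8983 + ⅓) = 1/(26950/3) = 3/26950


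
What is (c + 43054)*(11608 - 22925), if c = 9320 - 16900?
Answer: -401459258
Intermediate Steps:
c = -7580
(c + 43054)*(11608 - 22925) = (-7580 + 43054)*(11608 - 22925) = 35474*(-11317) = -401459258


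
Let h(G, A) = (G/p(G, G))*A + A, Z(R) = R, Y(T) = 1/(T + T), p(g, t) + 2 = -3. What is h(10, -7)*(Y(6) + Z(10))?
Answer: 847/12 ≈ 70.583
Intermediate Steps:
p(g, t) = -5 (p(g, t) = -2 - 3 = -5)
Y(T) = 1/(2*T)
h(G, A) = A - A*G/5 (h(G, A) = (G/(-5))*A + A = (G*(-1/5))*A + A = (-G/5)*A + A = -A*G/5 + A = A - A*G/5)
h(10, -7)*(Y(6) + Z(10)) = ((1/5)*(-7)*(5 - 1*10))*((1/2)/6 + 10) = ((1/5)*(-7)*(5 - 10))*((1/2)*(1/6) + 10) = ((1/5)*(-7)*(-5))*(1/12 + 10) = 7*(121/12) = 847/12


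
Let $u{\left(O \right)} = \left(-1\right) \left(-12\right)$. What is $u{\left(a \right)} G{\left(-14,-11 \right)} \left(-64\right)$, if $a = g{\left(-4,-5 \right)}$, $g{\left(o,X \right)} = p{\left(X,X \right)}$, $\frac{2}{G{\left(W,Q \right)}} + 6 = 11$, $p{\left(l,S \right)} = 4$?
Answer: $- \frac{1536}{5} \approx -307.2$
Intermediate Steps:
$G{\left(W,Q \right)} = \frac{2}{5}$ ($G{\left(W,Q \right)} = \frac{2}{-6 + 11} = \frac{2}{5}$)
$g{\left(o,X \right)} = 4$
$a = 4$
$u{\left(O \right)} = 12$
$u{\left(a \right)} G{\left(-14,-11 \right)} \left(-64\right) = 12 \cdot \frac{2}{5} \left(-64\right) = \frac{24}{5} \left(-64\right) = - \frac{1536}{5}$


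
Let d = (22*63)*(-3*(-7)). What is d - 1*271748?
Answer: -242642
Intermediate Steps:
d = 29106 (d = 1386*21 = 29106)
d - 1*271748 = 29106 - 1*271748 = 29106 - 271748 = -242642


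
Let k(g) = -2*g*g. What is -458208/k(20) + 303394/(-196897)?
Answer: 2811783293/4922425 ≈ 571.22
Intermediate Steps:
k(g) = -2*g**2
-458208/k(20) + 303394/(-196897) = -458208/((-2*20**2)) + 303394/(-196897) = -458208/((-2*400)) + 303394*(-1/196897) = -458208/(-800) - 303394/196897 = -458208*(-1/800) - 303394/196897 = 14319/25 - 303394/196897 = 2811783293/4922425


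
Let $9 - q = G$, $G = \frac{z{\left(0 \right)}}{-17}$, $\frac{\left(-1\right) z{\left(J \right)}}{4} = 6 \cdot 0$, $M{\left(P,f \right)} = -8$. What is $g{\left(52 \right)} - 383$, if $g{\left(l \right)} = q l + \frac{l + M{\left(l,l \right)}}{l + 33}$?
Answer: $\frac{7269}{85} \approx 85.518$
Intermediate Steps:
$z{\left(J \right)} = 0$ ($z{\left(J \right)} = - 4 \cdot 6 \cdot 0 = \left(-4\right) 0 = 0$)
$G = 0$ ($G = \frac{0}{-17} = 0 \left(- \frac{1}{17}\right) = 0$)
$q = 9$ ($q = 9 - 0 = 9 + 0 = 9$)
$g{\left(l \right)} = 9 l + \frac{-8 + l}{33 + l}$ ($g{\left(l \right)} = 9 l + \frac{l - 8}{l + 33} = 9 l + \frac{-8 + l}{33 + l}$)
$g{\left(52 \right)} - 383 = \frac{-8 + 9 \cdot 52^{2} + 298 \cdot 52}{33 + 52} - 383 = \frac{-8 + 9 \cdot 2704 + 15496}{85} - 383 = \frac{-8 + 24336 + 15496}{85} - 383 = \frac{1}{85} \cdot 39824 - 383 = \frac{39824}{85} - 383 = \frac{7269}{85}$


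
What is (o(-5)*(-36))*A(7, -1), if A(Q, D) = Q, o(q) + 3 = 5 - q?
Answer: -1764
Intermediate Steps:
o(q) = 2 - q (o(q) = -3 + (5 - q) = 2 - q)
(o(-5)*(-36))*A(7, -1) = ((2 - 1*(-5))*(-36))*7 = ((2 + 5)*(-36))*7 = (7*(-36))*7 = -252*7 = -1764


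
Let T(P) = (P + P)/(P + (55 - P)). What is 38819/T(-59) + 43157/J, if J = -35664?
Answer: -38074668703/2104176 ≈ -18095.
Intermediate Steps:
T(P) = 2*P/55 (T(P) = (2*P)/55 = (2*P)*(1/55) = 2*P/55)
38819/T(-59) + 43157/J = 38819/(((2/55)*(-59))) + 43157/(-35664) = 38819/(-118/55) + 43157*(-1/35664) = 38819*(-55/118) - 43157/35664 = -2135045/118 - 43157/35664 = -38074668703/2104176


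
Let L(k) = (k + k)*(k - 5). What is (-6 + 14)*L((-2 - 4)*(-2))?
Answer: 1344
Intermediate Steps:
L(k) = 2*k*(-5 + k) (L(k) = (2*k)*(-5 + k) = 2*k*(-5 + k))
(-6 + 14)*L((-2 - 4)*(-2)) = (-6 + 14)*(2*((-2 - 4)*(-2))*(-5 + (-2 - 4)*(-2))) = 8*(2*(-6*(-2))*(-5 - 6*(-2))) = 8*(2*12*(-5 + 12)) = 8*(2*12*7) = 8*168 = 1344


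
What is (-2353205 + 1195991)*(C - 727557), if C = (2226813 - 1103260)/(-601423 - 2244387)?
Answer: 1198000070916495861/1422905 ≈ 8.4194e+11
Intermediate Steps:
C = -1123553/2845810 (C = 1123553/(-2845810) = 1123553*(-1/2845810) = -1123553/2845810 ≈ -0.39481)
(-2353205 + 1195991)*(C - 727557) = (-2353205 + 1195991)*(-1123553/2845810 - 727557) = -1157214*(-2070490109723/2845810) = 1198000070916495861/1422905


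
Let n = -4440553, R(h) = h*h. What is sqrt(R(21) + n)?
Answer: 4*I*sqrt(277507) ≈ 2107.2*I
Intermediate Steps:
R(h) = h**2
sqrt(R(21) + n) = sqrt(21**2 - 4440553) = sqrt(441 - 4440553) = sqrt(-4440112) = 4*I*sqrt(277507)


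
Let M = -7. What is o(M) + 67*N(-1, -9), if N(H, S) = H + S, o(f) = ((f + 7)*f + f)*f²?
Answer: -1013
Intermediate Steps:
o(f) = f²*(f + f*(7 + f)) (o(f) = ((7 + f)*f + f)*f² = (f*(7 + f) + f)*f² = (f + f*(7 + f))*f² = f²*(f + f*(7 + f)))
o(M) + 67*N(-1, -9) = (-7)³*(8 - 7) + 67*(-1 - 9) = -343*1 + 67*(-10) = -343 - 670 = -1013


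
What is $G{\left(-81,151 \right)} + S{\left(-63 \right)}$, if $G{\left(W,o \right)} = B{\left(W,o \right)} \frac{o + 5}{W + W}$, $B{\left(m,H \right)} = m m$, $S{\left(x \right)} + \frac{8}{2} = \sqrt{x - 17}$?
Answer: $-6322 + 4 i \sqrt{5} \approx -6322.0 + 8.9443 i$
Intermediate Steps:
$S{\left(x \right)} = -4 + \sqrt{-17 + x}$ ($S{\left(x \right)} = -4 + \sqrt{x - 17} = -4 + \sqrt{-17 + x}$)
$B{\left(m,H \right)} = m^{2}$
$G{\left(W,o \right)} = \frac{W \left(5 + o\right)}{2}$ ($G{\left(W,o \right)} = W^{2} \frac{o + 5}{W + W} = W^{2} \frac{5 + o}{2 W} = \frac{W \left(5 + o\right)}{2}$)
$G{\left(-81,151 \right)} + S{\left(-63 \right)} = \frac{1}{2} \left(-81\right) \left(5 + 151\right) - \left(4 - \sqrt{-17 - 63}\right) = \frac{1}{2} \left(-81\right) 156 - \left(4 - \sqrt{-80}\right) = -6318 - \left(4 - 4 i \sqrt{5}\right) = -6322 + 4 i \sqrt{5}$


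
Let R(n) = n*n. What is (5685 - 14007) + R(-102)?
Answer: 2082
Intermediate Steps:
R(n) = n²
(5685 - 14007) + R(-102) = (5685 - 14007) + (-102)² = -8322 + 10404 = 2082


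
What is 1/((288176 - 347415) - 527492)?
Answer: -1/586731 ≈ -1.7044e-6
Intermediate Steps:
1/((288176 - 347415) - 527492) = 1/(-59239 - 527492) = 1/(-586731) = -1/586731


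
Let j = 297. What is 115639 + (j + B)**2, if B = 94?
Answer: 268520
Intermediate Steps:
115639 + (j + B)**2 = 115639 + (297 + 94)**2 = 115639 + 391**2 = 115639 + 152881 = 268520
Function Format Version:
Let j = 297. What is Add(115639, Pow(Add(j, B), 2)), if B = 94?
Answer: 268520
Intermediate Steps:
Add(115639, Pow(Add(j, B), 2)) = Add(115639, Pow(Add(297, 94), 2)) = Add(115639, Pow(391, 2)) = Add(115639, 152881) = 268520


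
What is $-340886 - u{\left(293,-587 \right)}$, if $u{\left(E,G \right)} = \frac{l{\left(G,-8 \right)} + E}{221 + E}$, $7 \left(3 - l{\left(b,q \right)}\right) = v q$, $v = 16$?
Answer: $- \frac{613255014}{1799} \approx -3.4089 \cdot 10^{5}$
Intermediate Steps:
$l{\left(b,q \right)} = 3 - \frac{16 q}{7}$
$u{\left(E,G \right)} = \frac{\frac{149}{7} + E}{221 + E}$ ($u{\left(E,G \right)} = \frac{\left(3 - - \frac{128}{7}\right) + E}{221 + E} = \frac{\left(3 + \frac{128}{7}\right) + E}{221 + E} = \frac{\frac{149}{7} + E}{221 + E}$)
$-340886 - u{\left(293,-587 \right)} = -340886 - \frac{\frac{149}{7} + 293}{221 + 293} = -340886 - \frac{1}{514} \cdot \frac{2200}{7} = -340886 - \frac{1100}{1799} = - \frac{613255014}{1799}$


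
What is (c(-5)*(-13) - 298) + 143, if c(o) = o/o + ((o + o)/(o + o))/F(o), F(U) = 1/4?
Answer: -220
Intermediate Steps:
F(U) = ¼
c(o) = 5 (c(o) = o/o + ((o + o)/(o + o))/(¼) = 1 + ((2*o)/((2*o)))*4 = 1 + ((2*o)*(1/(2*o)))*4 = 1 + 1*4 = 1 + 4 = 5)
(c(-5)*(-13) - 298) + 143 = (5*(-13) - 298) + 143 = (-65 - 298) + 143 = -363 + 143 = -220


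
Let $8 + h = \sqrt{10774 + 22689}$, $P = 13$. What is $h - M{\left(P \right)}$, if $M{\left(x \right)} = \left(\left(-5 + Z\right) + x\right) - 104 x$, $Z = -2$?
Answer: $1338 + \sqrt{33463} \approx 1520.9$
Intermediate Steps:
$h = -8 + \sqrt{33463}$ ($h = -8 + \sqrt{10774 + 22689} = -8 + \sqrt{33463} \approx 174.93$)
$M{\left(x \right)} = -7 - 103 x$ ($M{\left(x \right)} = \left(\left(-5 - 2\right) + x\right) - 104 x = \left(-7 + x\right) - 104 x = -7 - 103 x$)
$h - M{\left(P \right)} = \left(-8 + \sqrt{33463}\right) - \left(-7 - 1339\right) = \left(-8 + \sqrt{33463}\right) - -1346 = \left(-8 + \sqrt{33463}\right) + 1346 = 1338 + \sqrt{33463}$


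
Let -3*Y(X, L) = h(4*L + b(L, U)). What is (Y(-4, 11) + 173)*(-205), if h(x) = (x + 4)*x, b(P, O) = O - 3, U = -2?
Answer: 79130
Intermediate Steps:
b(P, O) = -3 + O
h(x) = x*(4 + x) (h(x) = (4 + x)*x = x*(4 + x))
Y(X, L) = -(-1 + 4*L)*(-5 + 4*L)/3 (Y(X, L) = -(4*L + (-3 - 2))*(4 + (4*L + (-3 - 2)))/3 = -(4*L - 5)*(4 + (4*L - 5))/3 = -(-5 + 4*L)*(4 + (-5 + 4*L))/3 = -(-5 + 4*L)*(-1 + 4*L)/3 = -(-1 + 4*L)*(-5 + 4*L)/3)
(Y(-4, 11) + 173)*(-205) = ((-5/3 + 8*11 - 16/3*11²) + 173)*(-205) = ((-5/3 + 88 - 16/3*121) + 173)*(-205) = ((-5/3 + 88 - 1936/3) + 173)*(-205) = (-559 + 173)*(-205) = -386*(-205) = 79130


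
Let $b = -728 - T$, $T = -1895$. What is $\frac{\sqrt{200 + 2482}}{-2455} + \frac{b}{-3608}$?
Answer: $- \frac{1167}{3608} - \frac{3 \sqrt{298}}{2455} \approx -0.34454$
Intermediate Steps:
$b = 1167$ ($b = -728 - -1895 = -728 + 1895 = 1167$)
$\frac{\sqrt{200 + 2482}}{-2455} + \frac{b}{-3608} = \frac{\sqrt{200 + 2482}}{-2455} + \frac{1167}{-3608} = \sqrt{2682} \left(- \frac{1}{2455}\right) + 1167 \left(- \frac{1}{3608}\right) = 3 \sqrt{298} \left(- \frac{1}{2455}\right) - \frac{1167}{3608} = - \frac{3 \sqrt{298}}{2455} - \frac{1167}{3608} = - \frac{1167}{3608} - \frac{3 \sqrt{298}}{2455}$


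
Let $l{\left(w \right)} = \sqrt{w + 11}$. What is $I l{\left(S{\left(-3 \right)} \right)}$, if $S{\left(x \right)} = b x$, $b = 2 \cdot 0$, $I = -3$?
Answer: $- 3 \sqrt{11} \approx -9.9499$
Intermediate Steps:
$b = 0$
$S{\left(x \right)} = 0$ ($S{\left(x \right)} = 0 x = 0$)
$l{\left(w \right)} = \sqrt{11 + w}$
$I l{\left(S{\left(-3 \right)} \right)} = - 3 \sqrt{11 + 0} = - 3 \sqrt{11}$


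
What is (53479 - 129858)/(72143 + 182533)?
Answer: -76379/254676 ≈ -0.29991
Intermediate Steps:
(53479 - 129858)/(72143 + 182533) = -76379/254676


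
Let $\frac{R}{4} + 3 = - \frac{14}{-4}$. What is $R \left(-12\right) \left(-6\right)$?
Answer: $144$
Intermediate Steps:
$R = 2$ ($R = -12 + 4 \left(- \frac{14}{-4}\right) = -12 + 4 \left(\left(-14\right) \left(- \frac{1}{4}\right)\right) = -12 + 4 \cdot \frac{7}{2} = -12 + 14 = 2$)
$R \left(-12\right) \left(-6\right) = 2 \left(-12\right) \left(-6\right) = \left(-24\right) \left(-6\right) = 144$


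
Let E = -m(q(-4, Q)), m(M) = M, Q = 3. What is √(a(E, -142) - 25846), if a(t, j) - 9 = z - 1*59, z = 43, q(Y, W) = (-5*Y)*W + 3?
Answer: I*√25853 ≈ 160.79*I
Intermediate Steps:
q(Y, W) = 3 - 5*W*Y (q(Y, W) = -5*W*Y + 3 = 3 - 5*W*Y)
E = -63 (E = -(3 - 5*3*(-4)) = -(3 + 60) = -1*63 = -63)
a(t, j) = -7 (a(t, j) = 9 + (43 - 1*59) = 9 + (43 - 59) = 9 - 16 = -7)
√(a(E, -142) - 25846) = √(-7 - 25846) = √(-25853) = I*√25853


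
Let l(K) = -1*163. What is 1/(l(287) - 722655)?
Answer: -1/722818 ≈ -1.3835e-6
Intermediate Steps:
l(K) = -163
1/(l(287) - 722655) = 1/(-163 - 722655) = 1/(-722818) = -1/722818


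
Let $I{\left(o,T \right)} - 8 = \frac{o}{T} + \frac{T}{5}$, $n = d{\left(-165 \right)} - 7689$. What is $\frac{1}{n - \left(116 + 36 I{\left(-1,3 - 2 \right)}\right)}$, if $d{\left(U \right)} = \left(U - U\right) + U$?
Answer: $- \frac{5}{41146} \approx -0.00012152$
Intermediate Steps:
$d{\left(U \right)} = U$ ($d{\left(U \right)} = 0 + U = U$)
$n = -7854$ ($n = -165 - 7689 = -7854$)
$I{\left(o,T \right)} = 8 + \frac{T}{5} + \frac{o}{T}$ ($I{\left(o,T \right)} = 8 + \left(\frac{o}{T} + \frac{T}{5}\right) = 8 + \left(\frac{T}{5} + \frac{o}{T}\right) = 8 + \frac{T}{5} + \frac{o}{T}$)
$\frac{1}{n - \left(116 + 36 I{\left(-1,3 - 2 \right)}\right)} = \frac{1}{-7854 - \left(116 + 36 \left(8 + \frac{3 - 2}{5} - \frac{1}{3 - 2}\right)\right)} = \frac{1}{-7854 - \left(116 + 36 \left(8 + \frac{1}{5} \cdot 1 - 1^{-1}\right)\right)} = \frac{1}{-7854 - \left(116 + 36 \left(8 + \frac{1}{5} - 1\right)\right)} = \frac{1}{-7854 - \frac{1876}{5}} = \frac{1}{- \frac{41146}{5}} = - \frac{5}{41146}$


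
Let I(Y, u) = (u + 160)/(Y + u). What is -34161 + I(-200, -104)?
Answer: -1298125/38 ≈ -34161.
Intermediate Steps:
I(Y, u) = (160 + u)/(Y + u)
-34161 + I(-200, -104) = -34161 + (160 - 104)/(-200 - 104) = -34161 + 56/(-304) = -34161 - 1/304*56 = -34161 - 7/38 = -1298125/38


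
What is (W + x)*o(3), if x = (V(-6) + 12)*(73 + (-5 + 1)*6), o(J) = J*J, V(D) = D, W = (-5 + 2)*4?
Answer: 2538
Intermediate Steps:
W = -12 (W = -3*4 = -12)
o(J) = J²
x = 294 (x = (-6 + 12)*(73 + (-5 + 1)*6) = 6*(73 - 4*6) = 6*(73 - 24) = 6*49 = 294)
(W + x)*o(3) = (-12 + 294)*3² = 282*9 = 2538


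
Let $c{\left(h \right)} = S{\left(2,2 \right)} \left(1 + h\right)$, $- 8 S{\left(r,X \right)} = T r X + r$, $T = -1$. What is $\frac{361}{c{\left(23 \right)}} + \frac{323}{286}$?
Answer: $\frac{26296}{429} \approx 61.296$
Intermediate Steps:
$S{\left(r,X \right)} = - \frac{r}{8} + \frac{X r}{8}$ ($S{\left(r,X \right)} = - \frac{- r X + r}{8} = - \frac{- X r + r}{8} = - \frac{r - X r}{8} = - \frac{r}{8} + \frac{X r}{8}$)
$c{\left(h \right)} = \frac{1}{4} + \frac{h}{4}$ ($c{\left(h \right)} = \frac{1}{8} \cdot 2 \left(-1 + 2\right) \left(1 + h\right) = \frac{1}{8} \cdot 2 \cdot 1 \left(1 + h\right) = \frac{1 + h}{4} = \frac{1}{4} + \frac{h}{4}$)
$\frac{361}{c{\left(23 \right)}} + \frac{323}{286} = \frac{361}{\frac{1}{4} + \frac{1}{4} \cdot 23} + \frac{323}{286} = \frac{361}{\frac{1}{4} + \frac{23}{4}} + 323 \cdot \frac{1}{286} = \frac{361}{6} + \frac{323}{286} = \frac{26296}{429}$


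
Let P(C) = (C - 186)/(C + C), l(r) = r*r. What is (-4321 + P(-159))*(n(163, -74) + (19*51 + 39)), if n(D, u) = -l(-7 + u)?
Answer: 2542779783/106 ≈ 2.3988e+7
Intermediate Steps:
l(r) = r²
n(D, u) = -(-7 + u)²
P(C) = (-186 + C)/(2*C) (P(C) = (-186 + C)/((2*C)) = (-186 + C)*(1/(2*C)) = (-186 + C)/(2*C))
(-4321 + P(-159))*(n(163, -74) + (19*51 + 39)) = (-4321 + (½)*(-186 - 159)/(-159))*(-(-7 - 74)² + (19*51 + 39)) = (-4321 + (½)*(-1/159)*(-345))*(-1*(-81)² + (969 + 39)) = (-4321 + 115/106)*(-1*6561 + 1008) = -457911*(-6561 + 1008)/106 = -457911/106*(-5553) = 2542779783/106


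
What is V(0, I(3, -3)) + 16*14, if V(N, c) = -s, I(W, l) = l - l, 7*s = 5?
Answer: 1563/7 ≈ 223.29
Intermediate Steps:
s = 5/7 (s = (⅐)*5 = 5/7 ≈ 0.71429)
I(W, l) = 0
V(N, c) = -5/7 (V(N, c) = -1*5/7 = -5/7)
V(0, I(3, -3)) + 16*14 = -5/7 + 16*14 = -5/7 + 224 = 1563/7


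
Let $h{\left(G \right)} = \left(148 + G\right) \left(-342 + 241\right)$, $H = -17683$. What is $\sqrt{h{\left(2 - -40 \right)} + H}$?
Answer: $3 i \sqrt{4097} \approx 192.02 i$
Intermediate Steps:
$h{\left(G \right)} = -14948 - 101 G$ ($h{\left(G \right)} = \left(148 + G\right) \left(-101\right) = -14948 - 101 G$)
$\sqrt{h{\left(2 - -40 \right)} + H} = \sqrt{\left(-14948 - 101 \left(2 - -40\right)\right) - 17683} = \sqrt{\left(-14948 - 101 \left(2 + 40\right)\right) - 17683} = \sqrt{\left(-14948 - 4242\right) - 17683} = \sqrt{-19190 - 17683} = \sqrt{-36873} = 3 i \sqrt{4097}$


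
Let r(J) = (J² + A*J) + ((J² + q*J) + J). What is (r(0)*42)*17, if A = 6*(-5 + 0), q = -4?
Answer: 0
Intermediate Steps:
A = -30 (A = 6*(-5) = -30)
r(J) = -33*J + 2*J² (r(J) = (J² - 30*J) + ((J² - 4*J) + J) = (J² - 30*J) + (J² - 3*J) = -33*J + 2*J²)
(r(0)*42)*17 = ((0*(-33 + 2*0))*42)*17 = ((0*(-33 + 0))*42)*17 = ((0*(-33))*42)*17 = (0*42)*17 = 0*17 = 0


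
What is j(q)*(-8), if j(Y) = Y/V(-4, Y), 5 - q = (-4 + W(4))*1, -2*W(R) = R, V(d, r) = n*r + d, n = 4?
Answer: -11/5 ≈ -2.2000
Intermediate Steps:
V(d, r) = d + 4*r (V(d, r) = 4*r + d = d + 4*r)
W(R) = -R/2
q = 11 (q = 5 - (-4 - 1/2*4) = 5 - (-4 - 2) = 5 - (-6) = 5 - 1*(-6) = 5 + 6 = 11)
j(Y) = Y/(-4 + 4*Y)
j(q)*(-8) = ((1/4)*11/(-1 + 11))*(-8) = ((1/4)*11/10)*(-8) = ((1/4)*11*(1/10))*(-8) = (11/40)*(-8) = -11/5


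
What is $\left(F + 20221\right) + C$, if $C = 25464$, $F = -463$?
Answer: $45222$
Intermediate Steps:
$\left(F + 20221\right) + C = \left(-463 + 20221\right) + 25464 = 19758 + 25464 = 45222$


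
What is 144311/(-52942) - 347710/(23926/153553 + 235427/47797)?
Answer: -12282904743234837473/179493176231466 ≈ -68431.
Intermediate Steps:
144311/(-52942) - 347710/(23926/153553 + 235427/47797) = 144311*(-1/52942) - 347710/(23926*(1/153553) + 235427*(1/47797)) = -144311/52942 - 347710/(23926/153553 + 235427/47797) = -144311/52942 - 347710/37294113153/7339372741 = -144311/52942 - 347710*7339372741/37294113153 = -144311/52942 - 231997572343010/3390373923 = -12282904743234837473/179493176231466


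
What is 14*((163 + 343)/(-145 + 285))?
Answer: 253/5 ≈ 50.600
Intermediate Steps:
14*((163 + 343)/(-145 + 285)) = 14*(506/140) = 14*(506*(1/140)) = 14*(253/70) = 253/5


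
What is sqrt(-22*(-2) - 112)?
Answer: 2*I*sqrt(17) ≈ 8.2462*I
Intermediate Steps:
sqrt(-22*(-2) - 112) = sqrt(44 - 112) = sqrt(-68) = 2*I*sqrt(17)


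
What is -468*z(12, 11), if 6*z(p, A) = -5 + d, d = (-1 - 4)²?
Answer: -1560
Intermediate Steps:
d = 25 (d = (-5)² = 25)
z(p, A) = 10/3 (z(p, A) = (-5 + 25)/6 = (⅙)*20 = 10/3)
-468*z(12, 11) = -468*10/3 = -1560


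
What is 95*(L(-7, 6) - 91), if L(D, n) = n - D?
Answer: -7410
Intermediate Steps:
95*(L(-7, 6) - 91) = 95*((6 - 1*(-7)) - 91) = 95*((6 + 7) - 91) = 95*(13 - 91) = 95*(-78) = -7410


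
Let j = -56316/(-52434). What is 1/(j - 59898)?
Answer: -8739/523439236 ≈ -1.6695e-5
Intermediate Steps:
j = 9386/8739 (j = -56316*(-1/52434) = 9386/8739 ≈ 1.0740)
1/(j - 59898) = 1/(9386/8739 - 59898) = 1/(-523439236/8739) = -8739/523439236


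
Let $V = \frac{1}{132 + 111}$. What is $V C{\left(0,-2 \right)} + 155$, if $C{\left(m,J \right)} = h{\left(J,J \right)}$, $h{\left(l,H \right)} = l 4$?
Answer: $\frac{37657}{243} \approx 154.97$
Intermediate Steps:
$h{\left(l,H \right)} = 4 l$
$C{\left(m,J \right)} = 4 J$
$V = \frac{1}{243} \approx 0.0041152$
$V C{\left(0,-2 \right)} + 155 = \frac{4 \left(-2\right)}{243} + 155 = \frac{1}{243} \left(-8\right) + 155 = - \frac{8}{243} + 155 = \frac{37657}{243}$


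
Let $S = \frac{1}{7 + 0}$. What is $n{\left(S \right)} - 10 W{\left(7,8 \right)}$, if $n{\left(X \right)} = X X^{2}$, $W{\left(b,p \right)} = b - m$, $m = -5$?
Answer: $- \frac{41159}{343} \approx -120.0$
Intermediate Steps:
$W{\left(b,p \right)} = 5 + b$ ($W{\left(b,p \right)} = b - -5 = b + 5 = 5 + b$)
$S = \frac{1}{7} \approx 0.14286$
$n{\left(X \right)} = X^{3}$
$n{\left(S \right)} - 10 W{\left(7,8 \right)} = \left(\frac{1}{7}\right)^{3} - 10 \left(5 + 7\right) = \frac{1}{343} - 120 = - \frac{41159}{343}$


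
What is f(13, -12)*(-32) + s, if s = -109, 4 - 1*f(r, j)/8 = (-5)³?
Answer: -33133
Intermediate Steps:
f(r, j) = 1032 (f(r, j) = 32 - 8*(-5)³ = 32 - 8*(-125) = 32 + 1000 = 1032)
f(13, -12)*(-32) + s = 1032*(-32) - 109 = -33024 - 109 = -33133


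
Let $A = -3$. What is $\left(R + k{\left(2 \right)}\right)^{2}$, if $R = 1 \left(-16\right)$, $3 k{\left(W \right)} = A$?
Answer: $289$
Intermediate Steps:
$k{\left(W \right)} = -1$ ($k{\left(W \right)} = \frac{1}{3} \left(-3\right) = -1$)
$R = -16$
$\left(R + k{\left(2 \right)}\right)^{2} = \left(-16 - 1\right)^{2} = \left(-17\right)^{2} = 289$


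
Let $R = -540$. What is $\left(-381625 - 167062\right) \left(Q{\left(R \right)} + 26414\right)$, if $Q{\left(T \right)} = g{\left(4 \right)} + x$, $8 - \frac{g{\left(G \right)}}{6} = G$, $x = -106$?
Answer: $-14448026084$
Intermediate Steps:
$g{\left(G \right)} = 48 - 6 G$
$Q{\left(T \right)} = -82$ ($Q{\left(T \right)} = \left(48 - 24\right) - 106 = 24 - 106 = -82$)
$\left(-381625 - 167062\right) \left(Q{\left(R \right)} + 26414\right) = \left(-381625 - 167062\right) \left(-82 + 26414\right) = \left(-548687\right) 26332 = -14448026084$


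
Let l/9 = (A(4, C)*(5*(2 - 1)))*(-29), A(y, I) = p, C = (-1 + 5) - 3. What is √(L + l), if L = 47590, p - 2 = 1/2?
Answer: √177310/2 ≈ 210.54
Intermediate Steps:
p = 5/2 (p = 2 + 1/2 = 2 + ½ = 5/2 ≈ 2.5000)
C = 1 (C = 4 - 3 = 1)
A(y, I) = 5/2
l = -6525/2 (l = 9*((5*(5*(2 - 1))/2)*(-29)) = 9*((5*(5*1)/2)*(-29)) = 9*(((5/2)*5)*(-29)) = 9*((25/2)*(-29)) = 9*(-725/2) = -6525/2 ≈ -3262.5)
√(L + l) = √(47590 - 6525/2) = √(88655/2) = √177310/2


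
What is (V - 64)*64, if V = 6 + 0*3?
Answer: -3712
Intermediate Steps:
V = 6 (V = 6 + 0 = 6)
(V - 64)*64 = (6 - 64)*64 = -58*64 = -3712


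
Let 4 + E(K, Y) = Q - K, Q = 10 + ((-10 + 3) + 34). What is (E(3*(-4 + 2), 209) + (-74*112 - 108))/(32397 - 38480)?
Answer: 8357/6083 ≈ 1.3738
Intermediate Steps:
Q = 37 (Q = 10 + (-7 + 34) = 10 + 27 = 37)
E(K, Y) = 33 - K (E(K, Y) = -4 + (37 - K) = 33 - K)
(E(3*(-4 + 2), 209) + (-74*112 - 108))/(32397 - 38480) = ((33 - 3*(-4 + 2)) + (-74*112 - 108))/(32397 - 38480) = ((33 - 3*(-2)) + (-8288 - 108))/(-6083) = ((33 - 1*(-6)) - 8396)*(-1/6083) = ((33 + 6) - 8396)*(-1/6083) = (39 - 8396)*(-1/6083) = -8357*(-1/6083) = 8357/6083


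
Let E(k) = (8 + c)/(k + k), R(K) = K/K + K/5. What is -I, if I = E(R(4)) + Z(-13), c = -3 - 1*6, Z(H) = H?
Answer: 239/18 ≈ 13.278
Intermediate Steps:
c = -9 (c = -3 - 6 = -9)
R(K) = 1 + K/5 (R(K) = 1 + K*(1/5) = 1 + K/5)
E(k) = -1/(2*k) (E(k) = (8 - 9)/(k + k) = -1/(2*k))
I = -239/18 (I = -1/(2*(1 + (1/5)*4)) - 13 = -1/(2*(1 + 4/5)) - 13 = -1/(2*9/5) - 13 = -1/2*5/9 - 13 = -5/18 - 13 = -239/18 ≈ -13.278)
-I = -1*(-239/18) = 239/18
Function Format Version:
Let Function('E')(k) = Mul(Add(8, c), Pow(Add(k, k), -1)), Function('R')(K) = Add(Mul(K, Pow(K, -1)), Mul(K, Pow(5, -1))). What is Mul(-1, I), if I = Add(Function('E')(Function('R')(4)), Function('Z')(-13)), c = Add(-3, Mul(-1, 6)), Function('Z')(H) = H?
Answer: Rational(239, 18) ≈ 13.278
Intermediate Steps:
c = -9 (c = Add(-3, -6) = -9)
Function('R')(K) = Add(1, Mul(Rational(1, 5), K)) (Function('R')(K) = Add(1, Mul(K, Rational(1, 5))) = Add(1, Mul(Rational(1, 5), K)))
Function('E')(k) = Mul(Rational(-1, 2), Pow(k, -1)) (Function('E')(k) = Mul(Add(8, -9), Pow(Add(k, k), -1)) = Mul(-1, Pow(Mul(2, k), -1)) = Mul(-1, Mul(Rational(1, 2), Pow(k, -1))) = Mul(Rational(-1, 2), Pow(k, -1)))
I = Rational(-239, 18) (I = Add(Mul(Rational(-1, 2), Pow(Add(1, Mul(Rational(1, 5), 4)), -1)), -13) = Add(Mul(Rational(-1, 2), Pow(Add(1, Rational(4, 5)), -1)), -13) = Add(Mul(Rational(-1, 2), Pow(Rational(9, 5), -1)), -13) = Add(Mul(Rational(-1, 2), Rational(5, 9)), -13) = Add(Rational(-5, 18), -13) = Rational(-239, 18) ≈ -13.278)
Mul(-1, I) = Mul(-1, Rational(-239, 18)) = Rational(239, 18)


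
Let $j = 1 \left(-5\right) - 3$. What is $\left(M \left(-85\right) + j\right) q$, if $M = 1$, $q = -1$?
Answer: $93$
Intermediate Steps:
$j = -8$ ($j = -5 - 3 = -8$)
$\left(M \left(-85\right) + j\right) q = \left(1 \left(-85\right) - 8\right) \left(-1\right) = \left(-85 - 8\right) \left(-1\right) = \left(-93\right) \left(-1\right) = 93$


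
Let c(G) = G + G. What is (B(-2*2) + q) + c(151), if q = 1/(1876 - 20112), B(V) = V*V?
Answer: 5799047/18236 ≈ 318.00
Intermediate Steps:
B(V) = V**2
c(G) = 2*G
q = -1/18236 (q = 1/(-18236) = -1/18236 ≈ -5.4837e-5)
(B(-2*2) + q) + c(151) = ((-2*2)**2 - 1/18236) + 2*151 = ((-4)**2 - 1/18236) + 302 = (16 - 1/18236) + 302 = 291775/18236 + 302 = 5799047/18236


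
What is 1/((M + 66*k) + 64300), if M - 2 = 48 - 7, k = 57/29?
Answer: 29/1869709 ≈ 1.5510e-5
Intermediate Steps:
k = 57/29 (k = 57*(1/29) = 57/29 ≈ 1.9655)
M = 43 (M = 2 + (48 - 7) = 2 + 41 = 43)
1/((M + 66*k) + 64300) = 1/((43 + 66*(57/29)) + 64300) = 1/((43 + 3762/29) + 64300) = 1/(5009/29 + 64300) = 1/(1869709/29) = 29/1869709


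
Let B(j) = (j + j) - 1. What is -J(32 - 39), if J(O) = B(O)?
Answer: 15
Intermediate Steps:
B(j) = -1 + 2*j (B(j) = 2*j - 1 = -1 + 2*j)
J(O) = -1 + 2*O
-J(32 - 39) = -(-1 + 2*(32 - 39)) = -(-1 + 2*(-7)) = -(-1 - 14) = -1*(-15) = 15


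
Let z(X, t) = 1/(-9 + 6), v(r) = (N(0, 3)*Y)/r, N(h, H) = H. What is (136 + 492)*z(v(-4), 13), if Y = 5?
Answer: -628/3 ≈ -209.33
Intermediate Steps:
v(r) = 15/r (v(r) = (3*5)/r = 15/r)
z(X, t) = -⅓ (z(X, t) = 1/(-3) = -⅓)
(136 + 492)*z(v(-4), 13) = (136 + 492)*(-⅓) = 628*(-⅓) = -628/3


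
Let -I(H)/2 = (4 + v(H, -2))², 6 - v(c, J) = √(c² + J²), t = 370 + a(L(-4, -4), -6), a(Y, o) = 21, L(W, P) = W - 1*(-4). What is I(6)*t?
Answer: -109480 + 31280*√10 ≈ -10564.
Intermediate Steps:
L(W, P) = 4 + W (L(W, P) = W + 4 = 4 + W)
t = 391 (t = 370 + 21 = 391)
v(c, J) = 6 - √(J² + c²) (v(c, J) = 6 - √(c² + J²) = 6 - √(J² + c²))
I(H) = -2*(10 - √(4 + H²))² (I(H) = -2*(4 + (6 - √((-2)² + H²)))² = -2*(4 + (6 - √(4 + H²)))² = -2*(10 - √(4 + H²))²)
I(6)*t = -2*(-10 + √(4 + 6²))²*391 = -2*(-10 + √(4 + 36))²*391 = -2*(-10 + √40)²*391 = -2*(-10 + 2*√10)²*391 = -782*(-10 + 2*√10)²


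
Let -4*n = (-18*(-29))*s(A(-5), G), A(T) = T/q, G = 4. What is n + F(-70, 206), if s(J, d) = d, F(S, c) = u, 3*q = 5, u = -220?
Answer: -742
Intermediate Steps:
q = 5/3 (q = (1/3)*5 = 5/3 ≈ 1.6667)
F(S, c) = -220
A(T) = 3*T/5 (A(T) = T/(5/3) = T*(3/5) = 3*T/5)
n = -522 (n = -(-18*(-29))*4/4 = -261*4/2 = -1/4*2088 = -522)
n + F(-70, 206) = -522 - 220 = -742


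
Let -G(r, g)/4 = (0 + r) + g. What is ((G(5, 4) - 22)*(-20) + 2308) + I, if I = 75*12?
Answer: 4368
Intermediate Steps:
G(r, g) = -4*g - 4*r (G(r, g) = -4*((0 + r) + g) = -4*(r + g) = -4*(g + r) = -4*g - 4*r)
I = 900
((G(5, 4) - 22)*(-20) + 2308) + I = (((-4*4 - 4*5) - 22)*(-20) + 2308) + 900 = (((-16 - 20) - 22)*(-20) + 2308) + 900 = ((-36 - 22)*(-20) + 2308) + 900 = (-58*(-20) + 2308) + 900 = (1160 + 2308) + 900 = 3468 + 900 = 4368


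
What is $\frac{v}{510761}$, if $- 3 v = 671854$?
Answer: $- \frac{671854}{1532283} \approx -0.43847$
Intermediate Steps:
$v = - \frac{671854}{3}$ ($v = \left(- \frac{1}{3}\right) 671854 = - \frac{671854}{3} \approx -2.2395 \cdot 10^{5}$)
$\frac{v}{510761} = - \frac{671854}{3 \cdot 510761} = \left(- \frac{671854}{3}\right) \frac{1}{510761} = - \frac{671854}{1532283}$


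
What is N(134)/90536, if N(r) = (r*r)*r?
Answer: 300763/11317 ≈ 26.576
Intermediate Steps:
N(r) = r³ (N(r) = r²*r = r³)
N(134)/90536 = 134³/90536 = 2406104*(1/90536) = 300763/11317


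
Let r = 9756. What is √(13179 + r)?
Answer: √22935 ≈ 151.44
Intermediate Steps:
√(13179 + r) = √(13179 + 9756) = √22935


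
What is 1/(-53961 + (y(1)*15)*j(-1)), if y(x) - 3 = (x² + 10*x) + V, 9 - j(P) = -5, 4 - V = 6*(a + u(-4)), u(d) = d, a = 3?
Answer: -1/48921 ≈ -2.0441e-5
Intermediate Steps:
V = 10 (V = 4 - 6*(3 - 4) = 4 - 6*(-1) = 4 - 1*(-6) = 4 + 6 = 10)
j(P) = 14 (j(P) = 9 - 1*(-5) = 9 + 5 = 14)
y(x) = 13 + x² + 10*x (y(x) = 3 + ((x² + 10*x) + 10) = 3 + (10 + x² + 10*x) = 13 + x² + 10*x)
1/(-53961 + (y(1)*15)*j(-1)) = 1/(-53961 + ((13 + 1² + 10*1)*15)*14) = 1/(-53961 + ((13 + 1 + 10)*15)*14) = 1/(-53961 + (24*15)*14) = 1/(-53961 + 360*14) = 1/(-53961 + 5040) = 1/(-48921) = -1/48921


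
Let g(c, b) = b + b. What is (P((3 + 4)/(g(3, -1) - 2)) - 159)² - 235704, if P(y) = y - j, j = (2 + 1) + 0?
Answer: -3342239/16 ≈ -2.0889e+5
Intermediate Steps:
g(c, b) = 2*b
j = 3 (j = 3 + 0 = 3)
P(y) = -3 + y (P(y) = y - 1*3 = y - 3 = -3 + y)
(P((3 + 4)/(g(3, -1) - 2)) - 159)² - 235704 = ((-3 + (3 + 4)/(2*(-1) - 2)) - 159)² - 235704 = ((-3 + 7/(-2 - 2)) - 159)² - 235704 = ((-3 + 7/(-4)) - 159)² - 235704 = ((-3 + 7*(-¼)) - 159)² - 235704 = ((-3 - 7/4) - 159)² - 235704 = (-19/4 - 159)² - 235704 = (-655/4)² - 235704 = 429025/16 - 235704 = -3342239/16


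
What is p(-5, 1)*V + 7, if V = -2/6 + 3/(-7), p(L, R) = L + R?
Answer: 211/21 ≈ 10.048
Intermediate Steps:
V = -16/21 (V = -2*⅙ + 3*(-⅐) = -⅓ - 3/7 = -16/21 ≈ -0.76190)
p(-5, 1)*V + 7 = (-5 + 1)*(-16/21) + 7 = -4*(-16/21) + 7 = 64/21 + 7 = 211/21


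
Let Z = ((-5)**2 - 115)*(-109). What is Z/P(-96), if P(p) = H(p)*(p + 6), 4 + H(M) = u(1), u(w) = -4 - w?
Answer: 109/9 ≈ 12.111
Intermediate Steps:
H(M) = -9 (H(M) = -4 + (-4 - 1*1) = -4 + (-4 - 1) = -4 - 5 = -9)
P(p) = -54 - 9*p (P(p) = -9*(p + 6) = -9*(6 + p) = -54 - 9*p)
Z = 9810 (Z = (25 - 115)*(-109) = -90*(-109) = 9810)
Z/P(-96) = 9810/(-54 - 9*(-96)) = 9810/(-54 + 864) = 9810/810 = 9810*(1/810) = 109/9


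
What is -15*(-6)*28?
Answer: 2520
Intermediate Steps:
-15*(-6)*28 = 90*28 = 2520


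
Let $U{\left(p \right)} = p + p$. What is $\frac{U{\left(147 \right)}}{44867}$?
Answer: $\frac{294}{44867} \approx 0.0065527$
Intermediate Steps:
$U{\left(p \right)} = 2 p$
$\frac{U{\left(147 \right)}}{44867} = \frac{2 \cdot 147}{44867} = 294 \cdot \frac{1}{44867} = \frac{294}{44867}$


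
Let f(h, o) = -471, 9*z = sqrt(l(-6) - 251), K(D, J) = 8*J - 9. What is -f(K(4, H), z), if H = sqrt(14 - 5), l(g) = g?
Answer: 471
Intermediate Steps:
H = 3 (H = sqrt(9) = 3)
K(D, J) = -9 + 8*J
z = I*sqrt(257)/9 (z = sqrt(-6 - 251)/9 = sqrt(-257)/9 = (I*sqrt(257))/9 = I*sqrt(257)/9 ≈ 1.7812*I)
-f(K(4, H), z) = -1*(-471) = 471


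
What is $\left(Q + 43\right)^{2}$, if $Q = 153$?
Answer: $38416$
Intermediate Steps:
$\left(Q + 43\right)^{2} = \left(153 + 43\right)^{2} = 196^{2} = 38416$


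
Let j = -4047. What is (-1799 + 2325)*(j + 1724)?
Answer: -1221898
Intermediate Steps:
(-1799 + 2325)*(j + 1724) = (-1799 + 2325)*(-4047 + 1724) = 526*(-2323) = -1221898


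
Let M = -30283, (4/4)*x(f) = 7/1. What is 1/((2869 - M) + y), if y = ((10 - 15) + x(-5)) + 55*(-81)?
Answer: 1/28699 ≈ 3.4844e-5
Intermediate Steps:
x(f) = 7 (x(f) = 7/1 = 7*1 = 7)
y = -4453 (y = ((10 - 15) + 7) + 55*(-81) = (-5 + 7) - 4455 = 2 - 4455 = -4453)
1/((2869 - M) + y) = 1/((2869 - 1*(-30283)) - 4453) = 1/((2869 + 30283) - 4453) = 1/(33152 - 4453) = 1/28699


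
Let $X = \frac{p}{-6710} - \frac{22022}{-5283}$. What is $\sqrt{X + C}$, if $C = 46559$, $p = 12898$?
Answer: $\frac{\sqrt{1625280620960158030}}{5908155} \approx 215.78$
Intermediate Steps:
$X = \frac{39813743}{17724465}$ ($X = \frac{12898}{-6710} - \frac{22022}{-5283} = 12898 \left(- \frac{1}{6710}\right) - - \frac{22022}{5283} = - \frac{6449}{3355} + \frac{22022}{5283} = \frac{39813743}{17724465} \approx 2.2463$)
$\sqrt{X + C} = \sqrt{\frac{39813743}{17724465} + 46559} = \sqrt{\frac{825273179678}{17724465}} = \frac{\sqrt{1625280620960158030}}{5908155}$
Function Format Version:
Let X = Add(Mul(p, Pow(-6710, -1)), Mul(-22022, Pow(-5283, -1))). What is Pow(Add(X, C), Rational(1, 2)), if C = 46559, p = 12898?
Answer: Mul(Rational(1, 5908155), Pow(1625280620960158030, Rational(1, 2))) ≈ 215.78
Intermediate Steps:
X = Rational(39813743, 17724465) (X = Add(Mul(12898, Pow(-6710, -1)), Mul(-22022, Pow(-5283, -1))) = Add(Mul(12898, Rational(-1, 6710)), Mul(-22022, Rational(-1, 5283))) = Add(Rational(-6449, 3355), Rational(22022, 5283)) = Rational(39813743, 17724465) ≈ 2.2463)
Pow(Add(X, C), Rational(1, 2)) = Pow(Add(Rational(39813743, 17724465), 46559), Rational(1, 2)) = Pow(Rational(825273179678, 17724465), Rational(1, 2)) = Mul(Rational(1, 5908155), Pow(1625280620960158030, Rational(1, 2)))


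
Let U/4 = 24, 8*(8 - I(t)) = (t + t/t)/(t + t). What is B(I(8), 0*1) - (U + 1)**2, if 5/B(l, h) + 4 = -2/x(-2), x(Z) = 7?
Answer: -56461/6 ≈ -9410.2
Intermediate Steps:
I(t) = 8 - (1 + t)/(16*t) (I(t) = 8 - (t + t/t)/(8*(t + t)) = 8 - (t + 1)/(8*(2*t)) = 8 - (1 + t)*1/(2*t)/8 = 8 - (1 + t)/(16*t))
U = 96 (U = 4*24 = 96)
B(l, h) = -7/6 (B(l, h) = 5/(-4 - 2/7) = 5/(-30/7) = 5*(-7/30) = -7/6)
B(I(8), 0*1) - (U + 1)**2 = -7/6 - (96 + 1)**2 = -7/6 - 1*97**2 = -7/6 - 1*9409 = -7/6 - 9409 = -56461/6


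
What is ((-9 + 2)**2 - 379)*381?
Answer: -125730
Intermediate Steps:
((-9 + 2)**2 - 379)*381 = ((-7)**2 - 379)*381 = (49 - 379)*381 = -330*381 = -125730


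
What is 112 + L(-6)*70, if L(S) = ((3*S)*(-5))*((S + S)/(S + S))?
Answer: 6412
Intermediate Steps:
L(S) = -15*S (L(S) = (-15*S)*((2*S)/((2*S))) = (-15*S)*((2*S)*(1/(2*S))) = -15*S*1 = -15*S)
112 + L(-6)*70 = 112 - 15*(-6)*70 = 112 + 90*70 = 112 + 6300 = 6412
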